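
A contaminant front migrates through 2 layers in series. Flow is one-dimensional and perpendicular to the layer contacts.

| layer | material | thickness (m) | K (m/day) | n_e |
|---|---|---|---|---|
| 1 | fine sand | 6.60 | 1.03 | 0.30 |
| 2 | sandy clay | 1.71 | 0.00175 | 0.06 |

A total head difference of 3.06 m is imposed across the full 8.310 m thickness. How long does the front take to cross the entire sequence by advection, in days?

With flow normal to the layers, continuity requires the same specific discharge q through every layer.
Σ(b_i/K_i) = 6.60/1.03 + 1.71/0.00175 = 983.6 d.
q = Δh / Σ(b_i/K_i) = 3.06 / 983.6 = 0.003111 m/day.
In each layer the seepage velocity is v_i = q/n_i, so the layer transit time is t_i = b_i·n_i / q:
  layer 1 (fine sand): t_1 = 6.60 × 0.30 / 0.003111 = 636.4 d
  layer 2 (sandy clay): t_2 = 1.71 × 0.06 / 0.003111 = 32.98 d
Total t = Σ t_i = 669.4 days.

669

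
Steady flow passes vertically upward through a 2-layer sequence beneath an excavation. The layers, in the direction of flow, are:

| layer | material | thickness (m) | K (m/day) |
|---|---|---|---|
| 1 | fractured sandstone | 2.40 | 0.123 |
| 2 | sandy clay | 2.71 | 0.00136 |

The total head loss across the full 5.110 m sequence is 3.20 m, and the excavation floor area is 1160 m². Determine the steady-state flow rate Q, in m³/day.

1.84

Flow is perpendicular to layering, so the layers act in series and the equivalent K is the thickness-weighted harmonic mean.
Total thickness L = 2.40 + 2.71 = 5.110 m.
Σ(b_i/K_i) = 2.40/0.123 + 2.71/0.00136 = 2012 d.
K_eq = L / Σ(b_i/K_i) = 5.110 / 2012 = 0.002540 m/day.
Q = K_eq · A · (Δh/L) = 0.002540 × 1160 × (3.20/5.110) = 1.845 m³/day.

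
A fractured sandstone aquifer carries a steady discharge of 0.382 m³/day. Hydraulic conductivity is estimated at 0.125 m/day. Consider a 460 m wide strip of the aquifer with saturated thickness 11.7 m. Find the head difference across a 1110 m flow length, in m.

Cross-sectional area A = 460 × 11.7 = 5382 m².
From Q = K·A·i, i = Q / (K·A) = 0.382 / (0.1250 × 5382) = 0.0005678.
Head loss Δh = i · L = 0.0005678 × 1110 = 0.6303 m.

0.630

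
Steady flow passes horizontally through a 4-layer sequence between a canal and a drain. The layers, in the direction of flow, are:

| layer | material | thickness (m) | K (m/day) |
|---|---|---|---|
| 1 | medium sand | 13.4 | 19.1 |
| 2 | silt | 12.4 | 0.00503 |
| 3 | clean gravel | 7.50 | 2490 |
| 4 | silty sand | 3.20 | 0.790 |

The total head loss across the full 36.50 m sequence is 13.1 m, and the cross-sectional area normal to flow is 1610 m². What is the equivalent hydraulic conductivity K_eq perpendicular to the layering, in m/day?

Flow is perpendicular to layering, so the layers act in series and the equivalent K is the thickness-weighted harmonic mean.
Total thickness L = 13.4 + 12.4 + 7.50 + 3.20 = 36.50 m.
Σ(b_i/K_i) = 13.4/19.1 + 12.4/0.00503 + 7.50/2490 + 3.20/0.790 = 2470 d.
K_eq = L / Σ(b_i/K_i) = 36.50 / 2470 = 0.01478 m/day.

0.0148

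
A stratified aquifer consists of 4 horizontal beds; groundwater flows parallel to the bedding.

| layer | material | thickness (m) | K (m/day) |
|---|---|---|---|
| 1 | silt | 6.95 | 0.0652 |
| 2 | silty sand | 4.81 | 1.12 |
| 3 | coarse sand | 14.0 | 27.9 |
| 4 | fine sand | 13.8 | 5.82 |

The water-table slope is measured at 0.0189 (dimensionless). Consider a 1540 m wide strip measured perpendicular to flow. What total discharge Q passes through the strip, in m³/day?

13900

Flow is parallel to layering, so each bed carries its own Darcy discharge and the transmissivities add.
Σ(K_i·b_i) = 0.0652×6.95 + 1.12×4.81 + 27.9×14.0 + 5.82×13.8 = 476.8 m²/day.
Hydraulic gradient i = 0.0189.
Q = Σ(K_i·b_i) · W · i = 476.8 × 1540 × 0.01890 = 13876 m³/day.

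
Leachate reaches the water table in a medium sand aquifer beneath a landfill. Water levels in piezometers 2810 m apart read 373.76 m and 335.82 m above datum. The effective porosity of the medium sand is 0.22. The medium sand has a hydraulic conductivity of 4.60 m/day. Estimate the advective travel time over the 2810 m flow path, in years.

Hydraulic gradient i = (373.76 − 335.82) / 2810 = 37.94 / 2810 = 0.01350.
Darcy flux q = K · i = 4.600 × 0.01350 = 0.06211 m/day.
Seepage velocity v = q / n_e = 0.06211 / 0.22 = 0.2823 m/day.
Travel time t = L / v = 2810 / 0.2823 = 9954 days = 27.25 years.

27.3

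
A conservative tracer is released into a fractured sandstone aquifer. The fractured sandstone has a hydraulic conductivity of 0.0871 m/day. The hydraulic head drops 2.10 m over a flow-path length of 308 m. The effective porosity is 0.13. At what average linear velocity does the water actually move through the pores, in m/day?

0.00457

Hydraulic gradient i = Δh / L = 2.10 / 308 = 0.006818.
Darcy flux q = K · i = 0.08710 × 0.006818 = 0.0005939 m/day.
Seepage velocity v = q / n_e = 0.0005939 / 0.13 = 0.004568 m/day.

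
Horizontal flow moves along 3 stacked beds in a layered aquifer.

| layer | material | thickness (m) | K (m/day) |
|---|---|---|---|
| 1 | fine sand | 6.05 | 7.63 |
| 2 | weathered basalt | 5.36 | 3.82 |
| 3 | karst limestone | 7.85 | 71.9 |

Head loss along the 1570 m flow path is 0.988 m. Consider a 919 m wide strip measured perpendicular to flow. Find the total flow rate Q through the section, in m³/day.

365

Flow is parallel to layering, so each bed carries its own Darcy discharge and the transmissivities add.
Σ(K_i·b_i) = 7.63×6.05 + 3.82×5.36 + 71.9×7.85 = 631.1 m²/day.
Hydraulic gradient i = Δh / L = 0.988 / 1570 = 0.0006293.
Q = Σ(K_i·b_i) · W · i = 631.1 × 919 × 0.0006293 = 365.0 m³/day.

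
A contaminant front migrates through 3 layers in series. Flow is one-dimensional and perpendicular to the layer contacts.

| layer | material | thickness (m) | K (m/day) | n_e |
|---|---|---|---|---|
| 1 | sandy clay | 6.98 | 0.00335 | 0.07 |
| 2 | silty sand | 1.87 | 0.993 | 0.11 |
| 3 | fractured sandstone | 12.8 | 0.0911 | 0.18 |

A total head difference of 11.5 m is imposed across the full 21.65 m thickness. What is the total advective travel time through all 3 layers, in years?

1.59

With flow normal to the layers, continuity requires the same specific discharge q through every layer.
Σ(b_i/K_i) = 6.98/0.00335 + 1.87/0.993 + 12.8/0.0911 = 2226 d.
q = Δh / Σ(b_i/K_i) = 11.5 / 2226 = 0.005166 m/day.
In each layer the seepage velocity is v_i = q/n_i, so the layer transit time is t_i = b_i·n_i / q:
  layer 1 (sandy clay): t_1 = 6.98 × 0.07 / 0.005166 = 94.57 d
  layer 2 (silty sand): t_2 = 1.87 × 0.11 / 0.005166 = 39.82 d
  layer 3 (fractured sandstone): t_3 = 12.8 × 0.18 / 0.005166 = 446.0 d
Total t = Σ t_i = 580.4 days = 1.589 years.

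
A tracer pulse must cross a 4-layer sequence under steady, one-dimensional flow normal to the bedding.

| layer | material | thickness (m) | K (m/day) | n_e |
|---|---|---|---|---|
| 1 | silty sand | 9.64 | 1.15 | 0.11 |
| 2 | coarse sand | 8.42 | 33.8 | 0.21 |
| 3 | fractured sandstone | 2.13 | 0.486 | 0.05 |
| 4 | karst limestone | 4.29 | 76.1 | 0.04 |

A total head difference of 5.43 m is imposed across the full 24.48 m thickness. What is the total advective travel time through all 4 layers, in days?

With flow normal to the layers, continuity requires the same specific discharge q through every layer.
Σ(b_i/K_i) = 9.64/1.15 + 8.42/33.8 + 2.13/0.486 + 4.29/76.1 = 13.07 d.
q = Δh / Σ(b_i/K_i) = 5.43 / 13.07 = 0.4154 m/day.
In each layer the seepage velocity is v_i = q/n_i, so the layer transit time is t_i = b_i·n_i / q:
  layer 1 (silty sand): t_1 = 9.64 × 0.11 / 0.4154 = 2.553 d
  layer 2 (coarse sand): t_2 = 8.42 × 0.21 / 0.4154 = 4.256 d
  layer 3 (fractured sandstone): t_3 = 2.13 × 0.05 / 0.4154 = 0.2564 d
  layer 4 (karst limestone): t_4 = 4.29 × 0.04 / 0.4154 = 0.4131 d
Total t = Σ t_i = 7.478 days.

7.48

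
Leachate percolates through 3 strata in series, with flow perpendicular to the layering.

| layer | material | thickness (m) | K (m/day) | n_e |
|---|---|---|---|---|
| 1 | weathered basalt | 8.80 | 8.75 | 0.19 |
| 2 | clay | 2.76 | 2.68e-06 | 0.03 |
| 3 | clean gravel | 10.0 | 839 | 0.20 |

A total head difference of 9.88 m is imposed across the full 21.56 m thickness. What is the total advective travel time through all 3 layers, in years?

1070

With flow normal to the layers, continuity requires the same specific discharge q through every layer.
Σ(b_i/K_i) = 8.80/8.75 + 2.76/2.68e-06 + 10.0/839 = 1.030e+06 d.
q = Δh / Σ(b_i/K_i) = 9.88 / 1.030e+06 = 9.594e-06 m/day.
In each layer the seepage velocity is v_i = q/n_i, so the layer transit time is t_i = b_i·n_i / q:
  layer 1 (weathered basalt): t_1 = 8.80 × 0.19 / 9.594e-06 = 1.743e+05 d
  layer 2 (clay): t_2 = 2.76 × 0.03 / 9.594e-06 = 8631 d
  layer 3 (clean gravel): t_3 = 10.0 × 0.20 / 9.594e-06 = 2.085e+05 d
Total t = Σ t_i = 3.914e+05 days = 1072 years.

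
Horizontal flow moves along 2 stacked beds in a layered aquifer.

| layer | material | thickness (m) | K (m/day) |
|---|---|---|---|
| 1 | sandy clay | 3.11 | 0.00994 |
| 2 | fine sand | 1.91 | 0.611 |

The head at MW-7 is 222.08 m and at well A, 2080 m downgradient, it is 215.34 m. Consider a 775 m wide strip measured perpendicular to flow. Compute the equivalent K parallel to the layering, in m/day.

Flow is parallel to layering, so each bed carries its own Darcy discharge and the transmissivities add.
Σ(K_i·b_i) = 0.00994×3.11 + 0.611×1.91 = 1.198 m²/day.
Total thickness b = 5.020 m, so K_eq = Σ(K_i·b_i)/b = 0.2386 m/day.

0.239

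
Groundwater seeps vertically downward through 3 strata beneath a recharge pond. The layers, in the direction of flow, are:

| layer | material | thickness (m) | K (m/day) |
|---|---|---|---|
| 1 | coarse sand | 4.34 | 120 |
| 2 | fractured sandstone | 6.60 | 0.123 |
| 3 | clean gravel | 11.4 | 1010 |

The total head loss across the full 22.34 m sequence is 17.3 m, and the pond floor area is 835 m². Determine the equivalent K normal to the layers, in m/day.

Flow is perpendicular to layering, so the layers act in series and the equivalent K is the thickness-weighted harmonic mean.
Total thickness L = 4.34 + 6.60 + 11.4 = 22.34 m.
Σ(b_i/K_i) = 4.34/120 + 6.60/0.123 + 11.4/1010 = 53.71 d.
K_eq = L / Σ(b_i/K_i) = 22.34 / 53.71 = 0.4160 m/day.

0.416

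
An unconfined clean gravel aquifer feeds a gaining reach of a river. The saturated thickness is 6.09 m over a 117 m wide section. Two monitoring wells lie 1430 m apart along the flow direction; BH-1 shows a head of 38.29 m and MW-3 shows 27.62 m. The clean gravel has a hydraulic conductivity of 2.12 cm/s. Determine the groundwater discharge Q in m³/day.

9740

Convert K: 2.12 cm/s × 864 = 1832 m/day.
Cross-sectional area A = 117 × 6.09 = 712.5 m².
Hydraulic gradient i = (38.29 − 27.62) / 1430 = 10.67 / 1430 = 0.007462.
Darcy's law: Q = K · A · i = 1832 × 712.5 × 0.007462 = 9738 m³/day.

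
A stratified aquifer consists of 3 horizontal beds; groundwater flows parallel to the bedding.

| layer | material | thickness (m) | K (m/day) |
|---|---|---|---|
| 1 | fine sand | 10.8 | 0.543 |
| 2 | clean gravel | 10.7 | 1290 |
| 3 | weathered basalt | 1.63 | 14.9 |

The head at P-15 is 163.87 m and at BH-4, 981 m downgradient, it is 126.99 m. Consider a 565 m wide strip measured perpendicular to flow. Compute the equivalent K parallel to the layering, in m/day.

Flow is parallel to layering, so each bed carries its own Darcy discharge and the transmissivities add.
Σ(K_i·b_i) = 0.543×10.8 + 1290×10.7 + 14.9×1.63 = 13833 m²/day.
Total thickness b = 23.13 m, so K_eq = Σ(K_i·b_i)/b = 598.1 m/day.

598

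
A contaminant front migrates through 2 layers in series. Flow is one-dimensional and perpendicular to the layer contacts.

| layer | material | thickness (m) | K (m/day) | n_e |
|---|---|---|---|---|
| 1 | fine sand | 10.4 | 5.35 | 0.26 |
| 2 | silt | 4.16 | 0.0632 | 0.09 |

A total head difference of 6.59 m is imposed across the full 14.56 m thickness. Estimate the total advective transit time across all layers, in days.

31.7

With flow normal to the layers, continuity requires the same specific discharge q through every layer.
Σ(b_i/K_i) = 10.4/5.35 + 4.16/0.0632 = 67.77 d.
q = Δh / Σ(b_i/K_i) = 6.59 / 67.77 = 0.09725 m/day.
In each layer the seepage velocity is v_i = q/n_i, so the layer transit time is t_i = b_i·n_i / q:
  layer 1 (fine sand): t_1 = 10.4 × 0.26 / 0.09725 = 27.81 d
  layer 2 (silt): t_2 = 4.16 × 0.09 / 0.09725 = 3.850 d
Total t = Σ t_i = 31.66 days.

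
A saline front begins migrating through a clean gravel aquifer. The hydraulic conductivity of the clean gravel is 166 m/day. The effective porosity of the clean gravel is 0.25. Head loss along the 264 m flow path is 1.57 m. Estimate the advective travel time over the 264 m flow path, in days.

Hydraulic gradient i = Δh / L = 1.57 / 264 = 0.005947.
Darcy flux q = K · i = 166.0 × 0.005947 = 0.9872 m/day.
Seepage velocity v = q / n_e = 0.9872 / 0.25 = 3.949 m/day.
Travel time t = L / v = 264 / 3.949 = 66.86 days.

66.9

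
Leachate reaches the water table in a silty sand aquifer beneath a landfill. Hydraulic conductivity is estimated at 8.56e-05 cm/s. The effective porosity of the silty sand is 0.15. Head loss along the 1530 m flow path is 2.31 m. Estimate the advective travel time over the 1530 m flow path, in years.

Convert K: 8.56e-05 cm/s × 864 = 0.07396 m/day.
Hydraulic gradient i = Δh / L = 2.31 / 1530 = 0.001510.
Darcy flux q = K · i = 0.07396 × 0.001510 = 0.0001117 m/day.
Seepage velocity v = q / n_e = 0.0001117 / 0.15 = 0.0007444 m/day.
Travel time t = L / v = 1530 / 0.0007444 = 2.055e+06 days = 5627 years.

5630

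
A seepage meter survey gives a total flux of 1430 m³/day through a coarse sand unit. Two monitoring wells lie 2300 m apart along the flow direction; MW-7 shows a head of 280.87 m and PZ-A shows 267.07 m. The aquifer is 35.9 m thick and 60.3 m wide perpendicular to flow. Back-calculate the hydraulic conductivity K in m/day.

110

Cross-sectional area A = 60.3 × 35.9 = 2165 m².
Hydraulic gradient i = (280.87 − 267.07) / 2300 = 13.8 / 2300 = 0.006000.
From Q = K·A·i, K = Q / (A·i) = 1430 / (2165 × 0.006000) = 110.1 m/day.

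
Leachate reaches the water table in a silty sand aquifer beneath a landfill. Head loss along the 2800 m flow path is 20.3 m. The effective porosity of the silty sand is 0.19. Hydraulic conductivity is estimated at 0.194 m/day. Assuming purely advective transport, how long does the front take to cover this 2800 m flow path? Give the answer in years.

Hydraulic gradient i = Δh / L = 20.3 / 2800 = 0.007250.
Darcy flux q = K · i = 0.1940 × 0.007250 = 0.001407 m/day.
Seepage velocity v = q / n_e = 0.001407 / 0.19 = 0.007403 m/day.
Travel time t = L / v = 2800 / 0.007403 = 3.782e+05 days = 1036 years.

1040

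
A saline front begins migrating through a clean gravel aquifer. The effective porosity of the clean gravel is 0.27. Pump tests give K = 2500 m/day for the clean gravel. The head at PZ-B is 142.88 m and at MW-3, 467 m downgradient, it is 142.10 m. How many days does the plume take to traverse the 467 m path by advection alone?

30.2

Hydraulic gradient i = (142.88 − 142.10) / 467 = 0.78 / 467 = 0.001670.
Darcy flux q = K · i = 2500 × 0.001670 = 4.176 m/day.
Seepage velocity v = q / n_e = 4.176 / 0.27 = 15.47 m/day.
Travel time t = L / v = 467 / 15.47 = 30.20 days.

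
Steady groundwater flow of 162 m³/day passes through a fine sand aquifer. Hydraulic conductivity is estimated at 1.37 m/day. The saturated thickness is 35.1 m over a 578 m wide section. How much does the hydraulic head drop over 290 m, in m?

1.69

Cross-sectional area A = 578 × 35.1 = 20288 m².
From Q = K·A·i, i = Q / (K·A) = 162 / (1.370 × 20288) = 0.005829.
Head loss Δh = i · L = 0.005829 × 290 = 1.690 m.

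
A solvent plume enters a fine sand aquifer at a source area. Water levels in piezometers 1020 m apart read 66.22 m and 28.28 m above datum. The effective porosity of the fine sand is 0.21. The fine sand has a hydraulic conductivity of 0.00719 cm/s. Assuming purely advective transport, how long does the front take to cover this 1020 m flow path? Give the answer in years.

Convert K: 0.00719 cm/s × 864 = 6.212 m/day.
Hydraulic gradient i = (66.22 − 28.28) / 1020 = 37.94 / 1020 = 0.03720.
Darcy flux q = K · i = 6.212 × 0.03720 = 0.2311 m/day.
Seepage velocity v = q / n_e = 0.2311 / 0.21 = 1.100 m/day.
Travel time t = L / v = 1020 / 1.100 = 927.0 days = 2.538 years.

2.54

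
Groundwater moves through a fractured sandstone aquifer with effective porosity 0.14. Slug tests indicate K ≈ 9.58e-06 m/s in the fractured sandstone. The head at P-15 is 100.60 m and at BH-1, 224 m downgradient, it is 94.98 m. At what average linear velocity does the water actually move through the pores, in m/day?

Convert K: 9.58e-06 m/s × 86400 = 0.8277 m/day.
Hydraulic gradient i = (100.60 − 94.98) / 224 = 5.62 / 224 = 0.02509.
Darcy flux q = K · i = 0.8277 × 0.02509 = 0.02077 m/day.
Seepage velocity v = q / n_e = 0.02077 / 0.14 = 0.1483 m/day.

0.148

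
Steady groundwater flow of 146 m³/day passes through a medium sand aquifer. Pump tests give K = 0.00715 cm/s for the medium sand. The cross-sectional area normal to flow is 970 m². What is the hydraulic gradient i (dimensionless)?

Convert K: 0.00715 cm/s × 864 = 6.178 m/day.
From Q = K·A·i, i = Q / (K·A) = 146 / (6.178 × 970.0) = 0.02436.

0.0244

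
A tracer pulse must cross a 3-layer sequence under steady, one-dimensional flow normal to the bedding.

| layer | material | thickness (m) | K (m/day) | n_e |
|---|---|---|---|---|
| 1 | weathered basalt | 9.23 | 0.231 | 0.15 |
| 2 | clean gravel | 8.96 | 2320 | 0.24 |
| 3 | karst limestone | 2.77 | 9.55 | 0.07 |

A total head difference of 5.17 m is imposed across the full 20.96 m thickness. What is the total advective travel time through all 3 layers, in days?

29.0

With flow normal to the layers, continuity requires the same specific discharge q through every layer.
Σ(b_i/K_i) = 9.23/0.231 + 8.96/2320 + 2.77/9.55 = 40.25 d.
q = Δh / Σ(b_i/K_i) = 5.17 / 40.25 = 0.1284 m/day.
In each layer the seepage velocity is v_i = q/n_i, so the layer transit time is t_i = b_i·n_i / q:
  layer 1 (weathered basalt): t_1 = 9.23 × 0.15 / 0.1284 = 10.78 d
  layer 2 (clean gravel): t_2 = 8.96 × 0.24 / 0.1284 = 16.74 d
  layer 3 (karst limestone): t_3 = 2.77 × 0.07 / 0.1284 = 1.510 d
Total t = Σ t_i = 29.03 days.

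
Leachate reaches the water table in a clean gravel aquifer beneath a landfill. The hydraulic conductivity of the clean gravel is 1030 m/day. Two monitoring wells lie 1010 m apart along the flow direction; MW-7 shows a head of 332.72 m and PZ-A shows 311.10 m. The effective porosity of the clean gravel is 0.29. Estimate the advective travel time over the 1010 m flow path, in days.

13.3

Hydraulic gradient i = (332.72 − 311.10) / 1010 = 21.62 / 1010 = 0.02141.
Darcy flux q = K · i = 1030 × 0.02141 = 22.05 m/day.
Seepage velocity v = q / n_e = 22.05 / 0.29 = 76.03 m/day.
Travel time t = L / v = 1010 / 76.03 = 13.28 days.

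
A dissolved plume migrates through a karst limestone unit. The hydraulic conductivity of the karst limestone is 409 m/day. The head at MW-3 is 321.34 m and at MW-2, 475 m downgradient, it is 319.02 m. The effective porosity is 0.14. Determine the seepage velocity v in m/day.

14.3

Hydraulic gradient i = (321.34 − 319.02) / 475 = 2.32 / 475 = 0.004884.
Darcy flux q = K · i = 409.0 × 0.004884 = 1.998 m/day.
Seepage velocity v = q / n_e = 1.998 / 0.14 = 14.27 m/day.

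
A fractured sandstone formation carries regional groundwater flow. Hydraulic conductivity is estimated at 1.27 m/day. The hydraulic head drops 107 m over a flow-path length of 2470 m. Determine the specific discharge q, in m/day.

0.0550

Hydraulic gradient i = Δh / L = 107 / 2470 = 0.04332.
Specific discharge q = K · i = 1.270 × 0.04332 = 0.05502 m/day.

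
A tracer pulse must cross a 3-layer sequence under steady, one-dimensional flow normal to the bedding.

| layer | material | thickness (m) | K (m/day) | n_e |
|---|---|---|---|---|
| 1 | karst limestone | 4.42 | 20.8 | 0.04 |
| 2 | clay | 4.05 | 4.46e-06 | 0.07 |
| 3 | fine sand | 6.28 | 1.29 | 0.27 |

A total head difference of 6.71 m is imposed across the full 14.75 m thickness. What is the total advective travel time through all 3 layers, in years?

799

With flow normal to the layers, continuity requires the same specific discharge q through every layer.
Σ(b_i/K_i) = 4.42/20.8 + 4.05/4.46e-06 + 6.28/1.29 = 9.081e+05 d.
q = Δh / Σ(b_i/K_i) = 6.71 / 9.081e+05 = 7.389e-06 m/day.
In each layer the seepage velocity is v_i = q/n_i, so the layer transit time is t_i = b_i·n_i / q:
  layer 1 (karst limestone): t_1 = 4.42 × 0.04 / 7.389e-06 = 23927 d
  layer 2 (clay): t_2 = 4.05 × 0.07 / 7.389e-06 = 38367 d
  layer 3 (fine sand): t_3 = 6.28 × 0.27 / 7.389e-06 = 2.295e+05 d
Total t = Σ t_i = 2.918e+05 days = 798.8 years.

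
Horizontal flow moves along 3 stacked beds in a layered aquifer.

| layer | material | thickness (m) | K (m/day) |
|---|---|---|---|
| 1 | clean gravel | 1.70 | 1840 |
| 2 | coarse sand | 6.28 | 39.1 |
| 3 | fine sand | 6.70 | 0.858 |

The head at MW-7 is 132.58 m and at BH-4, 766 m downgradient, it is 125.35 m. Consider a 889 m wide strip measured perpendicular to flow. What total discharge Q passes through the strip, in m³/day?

Flow is parallel to layering, so each bed carries its own Darcy discharge and the transmissivities add.
Σ(K_i·b_i) = 1840×1.70 + 39.1×6.28 + 0.858×6.70 = 3379 m²/day.
Hydraulic gradient i = (132.58 − 125.35) / 766 = 7.23 / 766 = 0.009439.
Q = Σ(K_i·b_i) · W · i = 3379 × 889 × 0.009439 = 28356 m³/day.

28400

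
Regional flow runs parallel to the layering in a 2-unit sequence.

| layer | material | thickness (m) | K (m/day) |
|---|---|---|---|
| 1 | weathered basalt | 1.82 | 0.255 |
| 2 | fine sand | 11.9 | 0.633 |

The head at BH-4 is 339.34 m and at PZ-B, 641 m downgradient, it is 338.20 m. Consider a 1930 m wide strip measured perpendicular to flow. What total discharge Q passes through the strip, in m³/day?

Flow is parallel to layering, so each bed carries its own Darcy discharge and the transmissivities add.
Σ(K_i·b_i) = 0.255×1.82 + 0.633×11.9 = 7.997 m²/day.
Hydraulic gradient i = (339.34 − 338.20) / 641 = 1.14 / 641 = 0.001778.
Q = Σ(K_i·b_i) · W · i = 7.997 × 1930 × 0.001778 = 27.45 m³/day.

27.4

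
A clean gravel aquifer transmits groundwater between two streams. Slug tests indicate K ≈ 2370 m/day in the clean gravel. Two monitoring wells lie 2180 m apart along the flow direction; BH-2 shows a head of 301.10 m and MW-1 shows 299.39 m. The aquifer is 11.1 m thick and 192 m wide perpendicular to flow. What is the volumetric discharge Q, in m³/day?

3960

Cross-sectional area A = 192 × 11.1 = 2131 m².
Hydraulic gradient i = (301.10 − 299.39) / 2180 = 1.71 / 2180 = 0.0007844.
Darcy's law: Q = K · A · i = 2370 × 2131 × 0.0007844 = 3962 m³/day.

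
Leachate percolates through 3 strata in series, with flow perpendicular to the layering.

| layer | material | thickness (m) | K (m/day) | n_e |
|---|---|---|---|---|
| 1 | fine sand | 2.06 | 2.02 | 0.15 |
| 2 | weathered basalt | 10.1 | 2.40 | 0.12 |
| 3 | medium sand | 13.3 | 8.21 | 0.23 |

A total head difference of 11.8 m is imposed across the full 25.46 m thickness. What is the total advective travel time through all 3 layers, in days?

With flow normal to the layers, continuity requires the same specific discharge q through every layer.
Σ(b_i/K_i) = 2.06/2.02 + 10.1/2.40 + 13.3/8.21 = 6.848 d.
q = Δh / Σ(b_i/K_i) = 11.8 / 6.848 = 1.723 m/day.
In each layer the seepage velocity is v_i = q/n_i, so the layer transit time is t_i = b_i·n_i / q:
  layer 1 (fine sand): t_1 = 2.06 × 0.15 / 1.723 = 0.1793 d
  layer 2 (weathered basalt): t_2 = 10.1 × 0.12 / 1.723 = 0.7034 d
  layer 3 (medium sand): t_3 = 13.3 × 0.23 / 1.723 = 1.775 d
Total t = Σ t_i = 2.658 days.

2.66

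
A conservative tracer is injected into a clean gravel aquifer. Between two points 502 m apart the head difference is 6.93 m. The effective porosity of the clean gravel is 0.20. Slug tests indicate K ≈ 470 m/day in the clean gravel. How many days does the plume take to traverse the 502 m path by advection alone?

15.5

Hydraulic gradient i = Δh / L = 6.93 / 502 = 0.01380.
Darcy flux q = K · i = 470.0 × 0.01380 = 6.488 m/day.
Seepage velocity v = q / n_e = 6.488 / 0.20 = 32.44 m/day.
Travel time t = L / v = 502 / 32.44 = 15.47 days.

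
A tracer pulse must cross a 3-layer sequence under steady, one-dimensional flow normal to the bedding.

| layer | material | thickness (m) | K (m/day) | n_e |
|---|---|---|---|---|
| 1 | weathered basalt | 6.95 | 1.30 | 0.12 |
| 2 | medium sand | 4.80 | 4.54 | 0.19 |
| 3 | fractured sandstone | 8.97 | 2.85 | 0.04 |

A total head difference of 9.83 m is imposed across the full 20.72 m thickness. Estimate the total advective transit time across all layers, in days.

2.05

With flow normal to the layers, continuity requires the same specific discharge q through every layer.
Σ(b_i/K_i) = 6.95/1.30 + 4.80/4.54 + 8.97/2.85 = 9.551 d.
q = Δh / Σ(b_i/K_i) = 9.83 / 9.551 = 1.029 m/day.
In each layer the seepage velocity is v_i = q/n_i, so the layer transit time is t_i = b_i·n_i / q:
  layer 1 (weathered basalt): t_1 = 6.95 × 0.12 / 1.029 = 0.8103 d
  layer 2 (medium sand): t_2 = 4.80 × 0.19 / 1.029 = 0.8861 d
  layer 3 (fractured sandstone): t_3 = 8.97 × 0.04 / 1.029 = 0.3486 d
Total t = Σ t_i = 2.045 days.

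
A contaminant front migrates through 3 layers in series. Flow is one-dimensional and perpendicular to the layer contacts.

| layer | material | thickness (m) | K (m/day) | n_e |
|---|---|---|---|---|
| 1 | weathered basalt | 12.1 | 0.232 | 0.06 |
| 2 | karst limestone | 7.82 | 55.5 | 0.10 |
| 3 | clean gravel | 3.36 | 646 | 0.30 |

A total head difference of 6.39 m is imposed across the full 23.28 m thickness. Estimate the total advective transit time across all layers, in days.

With flow normal to the layers, continuity requires the same specific discharge q through every layer.
Σ(b_i/K_i) = 12.1/0.232 + 7.82/55.5 + 3.36/646 = 52.30 d.
q = Δh / Σ(b_i/K_i) = 6.39 / 52.30 = 0.1222 m/day.
In each layer the seepage velocity is v_i = q/n_i, so the layer transit time is t_i = b_i·n_i / q:
  layer 1 (weathered basalt): t_1 = 12.1 × 0.06 / 0.1222 = 5.942 d
  layer 2 (karst limestone): t_2 = 7.82 × 0.10 / 0.1222 = 6.401 d
  layer 3 (clean gravel): t_3 = 3.36 × 0.30 / 0.1222 = 8.250 d
Total t = Σ t_i = 20.59 days.

20.6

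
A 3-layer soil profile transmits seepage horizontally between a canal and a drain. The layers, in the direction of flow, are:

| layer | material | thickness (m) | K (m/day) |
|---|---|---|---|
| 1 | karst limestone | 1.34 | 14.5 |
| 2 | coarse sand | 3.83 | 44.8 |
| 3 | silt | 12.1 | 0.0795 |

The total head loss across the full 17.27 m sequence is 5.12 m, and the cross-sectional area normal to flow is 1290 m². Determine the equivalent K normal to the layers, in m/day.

Flow is perpendicular to layering, so the layers act in series and the equivalent K is the thickness-weighted harmonic mean.
Total thickness L = 1.34 + 3.83 + 12.1 = 17.27 m.
Σ(b_i/K_i) = 1.34/14.5 + 3.83/44.8 + 12.1/0.0795 = 152.4 d.
K_eq = L / Σ(b_i/K_i) = 17.27 / 152.4 = 0.1133 m/day.

0.113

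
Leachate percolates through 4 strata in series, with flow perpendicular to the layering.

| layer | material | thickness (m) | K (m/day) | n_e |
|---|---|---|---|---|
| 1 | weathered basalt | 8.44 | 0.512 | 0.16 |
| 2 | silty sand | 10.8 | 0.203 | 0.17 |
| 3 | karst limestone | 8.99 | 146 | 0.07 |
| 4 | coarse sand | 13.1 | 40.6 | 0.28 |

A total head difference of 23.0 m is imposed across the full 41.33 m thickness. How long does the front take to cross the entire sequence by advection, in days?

22.8

With flow normal to the layers, continuity requires the same specific discharge q through every layer.
Σ(b_i/K_i) = 8.44/0.512 + 10.8/0.203 + 8.99/146 + 13.1/40.6 = 70.07 d.
q = Δh / Σ(b_i/K_i) = 23.0 / 70.07 = 0.3282 m/day.
In each layer the seepage velocity is v_i = q/n_i, so the layer transit time is t_i = b_i·n_i / q:
  layer 1 (weathered basalt): t_1 = 8.44 × 0.16 / 0.3282 = 4.114 d
  layer 2 (silty sand): t_2 = 10.8 × 0.17 / 0.3282 = 5.593 d
  layer 3 (karst limestone): t_3 = 8.99 × 0.07 / 0.3282 = 1.917 d
  layer 4 (coarse sand): t_4 = 13.1 × 0.28 / 0.3282 = 11.17 d
Total t = Σ t_i = 22.80 days.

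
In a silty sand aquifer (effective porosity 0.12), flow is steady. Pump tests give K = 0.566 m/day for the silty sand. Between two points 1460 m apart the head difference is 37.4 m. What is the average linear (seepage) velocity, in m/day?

0.121

Hydraulic gradient i = Δh / L = 37.4 / 1460 = 0.02562.
Darcy flux q = K · i = 0.5660 × 0.02562 = 0.01450 m/day.
Seepage velocity v = q / n_e = 0.01450 / 0.12 = 0.1208 m/day.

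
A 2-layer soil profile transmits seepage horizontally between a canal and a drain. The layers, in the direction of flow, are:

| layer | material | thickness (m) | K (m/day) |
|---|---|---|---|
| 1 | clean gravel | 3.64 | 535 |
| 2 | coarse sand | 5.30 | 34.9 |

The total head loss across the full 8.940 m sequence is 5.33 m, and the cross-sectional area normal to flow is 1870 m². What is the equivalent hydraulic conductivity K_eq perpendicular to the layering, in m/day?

56.3

Flow is perpendicular to layering, so the layers act in series and the equivalent K is the thickness-weighted harmonic mean.
Total thickness L = 3.64 + 5.30 = 8.940 m.
Σ(b_i/K_i) = 3.64/535 + 5.30/34.9 = 0.1587 d.
K_eq = L / Σ(b_i/K_i) = 8.940 / 0.1587 = 56.34 m/day.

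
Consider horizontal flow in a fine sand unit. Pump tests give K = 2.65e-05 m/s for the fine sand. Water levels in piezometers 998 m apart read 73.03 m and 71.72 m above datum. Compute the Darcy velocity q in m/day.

Convert K: 2.65e-05 m/s × 86400 = 2.290 m/day.
Hydraulic gradient i = (73.03 − 71.72) / 998 = 1.31 / 998 = 0.001313.
Specific discharge q = K · i = 2.290 × 0.001313 = 0.003005 m/day.

0.00301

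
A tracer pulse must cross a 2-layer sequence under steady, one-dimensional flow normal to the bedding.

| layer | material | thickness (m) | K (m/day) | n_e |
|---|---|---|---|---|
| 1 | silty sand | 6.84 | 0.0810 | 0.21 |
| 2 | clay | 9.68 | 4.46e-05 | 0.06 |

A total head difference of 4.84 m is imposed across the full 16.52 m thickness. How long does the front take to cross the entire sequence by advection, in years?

With flow normal to the layers, continuity requires the same specific discharge q through every layer.
Σ(b_i/K_i) = 6.84/0.0810 + 9.68/4.46e-05 = 2.171e+05 d.
q = Δh / Σ(b_i/K_i) = 4.84 / 2.171e+05 = 2.229e-05 m/day.
In each layer the seepage velocity is v_i = q/n_i, so the layer transit time is t_i = b_i·n_i / q:
  layer 1 (silty sand): t_1 = 6.84 × 0.21 / 2.229e-05 = 64438 d
  layer 2 (clay): t_2 = 9.68 × 0.06 / 2.229e-05 = 26055 d
Total t = Σ t_i = 90493 days = 247.8 years.

248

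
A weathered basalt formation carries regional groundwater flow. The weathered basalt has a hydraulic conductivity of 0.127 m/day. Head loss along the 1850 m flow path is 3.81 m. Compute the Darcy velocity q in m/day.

Hydraulic gradient i = Δh / L = 3.81 / 1850 = 0.002059.
Specific discharge q = K · i = 0.1270 × 0.002059 = 0.0002616 m/day.

0.000262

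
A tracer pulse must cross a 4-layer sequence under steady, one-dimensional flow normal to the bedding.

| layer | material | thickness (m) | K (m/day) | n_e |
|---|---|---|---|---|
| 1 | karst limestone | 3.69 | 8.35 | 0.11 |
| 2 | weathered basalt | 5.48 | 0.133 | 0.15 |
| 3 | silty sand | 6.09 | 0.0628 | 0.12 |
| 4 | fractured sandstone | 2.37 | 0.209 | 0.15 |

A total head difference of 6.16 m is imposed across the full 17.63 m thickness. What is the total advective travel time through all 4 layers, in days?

56.3

With flow normal to the layers, continuity requires the same specific discharge q through every layer.
Σ(b_i/K_i) = 3.69/8.35 + 5.48/0.133 + 6.09/0.0628 + 2.37/0.209 = 150.0 d.
q = Δh / Σ(b_i/K_i) = 6.16 / 150.0 = 0.04108 m/day.
In each layer the seepage velocity is v_i = q/n_i, so the layer transit time is t_i = b_i·n_i / q:
  layer 1 (karst limestone): t_1 = 3.69 × 0.11 / 0.04108 = 9.881 d
  layer 2 (weathered basalt): t_2 = 5.48 × 0.15 / 0.04108 = 20.01 d
  layer 3 (silty sand): t_3 = 6.09 × 0.12 / 0.04108 = 17.79 d
  layer 4 (fractured sandstone): t_4 = 2.37 × 0.15 / 0.04108 = 8.654 d
Total t = Σ t_i = 56.34 days.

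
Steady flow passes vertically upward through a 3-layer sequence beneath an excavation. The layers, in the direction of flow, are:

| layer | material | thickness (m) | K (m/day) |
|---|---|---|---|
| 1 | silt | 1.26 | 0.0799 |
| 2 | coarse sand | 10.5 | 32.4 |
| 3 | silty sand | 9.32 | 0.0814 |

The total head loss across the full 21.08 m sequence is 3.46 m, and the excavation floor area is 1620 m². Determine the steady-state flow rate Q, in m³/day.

42.9

Flow is perpendicular to layering, so the layers act in series and the equivalent K is the thickness-weighted harmonic mean.
Total thickness L = 1.26 + 10.5 + 9.32 = 21.08 m.
Σ(b_i/K_i) = 1.26/0.0799 + 10.5/32.4 + 9.32/0.0814 = 130.6 d.
K_eq = L / Σ(b_i/K_i) = 21.08 / 130.6 = 0.1614 m/day.
Q = K_eq · A · (Δh/L) = 0.1614 × 1620 × (3.46/21.08) = 42.92 m³/day.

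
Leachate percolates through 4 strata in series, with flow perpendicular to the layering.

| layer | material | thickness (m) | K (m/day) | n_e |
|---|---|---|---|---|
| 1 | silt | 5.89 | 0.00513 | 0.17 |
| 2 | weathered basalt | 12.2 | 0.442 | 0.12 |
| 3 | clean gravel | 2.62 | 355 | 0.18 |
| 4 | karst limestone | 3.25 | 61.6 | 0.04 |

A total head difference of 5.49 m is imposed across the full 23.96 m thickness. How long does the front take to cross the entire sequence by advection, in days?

657

With flow normal to the layers, continuity requires the same specific discharge q through every layer.
Σ(b_i/K_i) = 5.89/0.00513 + 12.2/0.442 + 2.62/355 + 3.25/61.6 = 1176 d.
q = Δh / Σ(b_i/K_i) = 5.49 / 1176 = 0.004669 m/day.
In each layer the seepage velocity is v_i = q/n_i, so the layer transit time is t_i = b_i·n_i / q:
  layer 1 (silt): t_1 = 5.89 × 0.17 / 0.004669 = 214.5 d
  layer 2 (weathered basalt): t_2 = 12.2 × 0.12 / 0.004669 = 313.5 d
  layer 3 (clean gravel): t_3 = 2.62 × 0.18 / 0.004669 = 101.0 d
  layer 4 (karst limestone): t_4 = 3.25 × 0.04 / 0.004669 = 27.84 d
Total t = Σ t_i = 656.8 days.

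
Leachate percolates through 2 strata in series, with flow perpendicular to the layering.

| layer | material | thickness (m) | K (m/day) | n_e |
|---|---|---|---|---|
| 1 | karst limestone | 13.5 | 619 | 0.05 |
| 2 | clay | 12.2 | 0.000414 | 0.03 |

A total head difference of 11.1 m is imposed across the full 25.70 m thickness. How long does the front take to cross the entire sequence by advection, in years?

7.57

With flow normal to the layers, continuity requires the same specific discharge q through every layer.
Σ(b_i/K_i) = 13.5/619 + 12.2/0.000414 = 29469 d.
q = Δh / Σ(b_i/K_i) = 11.1 / 29469 = 0.0003767 m/day.
In each layer the seepage velocity is v_i = q/n_i, so the layer transit time is t_i = b_i·n_i / q:
  layer 1 (karst limestone): t_1 = 13.5 × 0.05 / 0.0003767 = 1792 d
  layer 2 (clay): t_2 = 12.2 × 0.03 / 0.0003767 = 971.7 d
Total t = Σ t_i = 2764 days = 7.567 years.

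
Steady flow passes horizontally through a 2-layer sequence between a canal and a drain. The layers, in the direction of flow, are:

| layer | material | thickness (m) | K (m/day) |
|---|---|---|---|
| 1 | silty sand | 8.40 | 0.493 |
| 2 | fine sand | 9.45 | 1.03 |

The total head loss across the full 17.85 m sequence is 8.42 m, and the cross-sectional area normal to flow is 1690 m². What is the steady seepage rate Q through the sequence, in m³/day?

543

Flow is perpendicular to layering, so the layers act in series and the equivalent K is the thickness-weighted harmonic mean.
Total thickness L = 8.40 + 9.45 = 17.85 m.
Σ(b_i/K_i) = 8.40/0.493 + 9.45/1.03 = 26.21 d.
K_eq = L / Σ(b_i/K_i) = 17.85 / 26.21 = 0.6810 m/day.
Q = K_eq · A · (Δh/L) = 0.6810 × 1690 × (8.42/17.85) = 542.8 m³/day.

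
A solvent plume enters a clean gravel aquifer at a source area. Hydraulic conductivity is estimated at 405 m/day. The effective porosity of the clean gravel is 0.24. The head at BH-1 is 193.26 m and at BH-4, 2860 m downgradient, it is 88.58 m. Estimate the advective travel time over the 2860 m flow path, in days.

Hydraulic gradient i = (193.26 − 88.58) / 2860 = 104.68 / 2860 = 0.03660.
Darcy flux q = K · i = 405.0 × 0.03660 = 14.82 m/day.
Seepage velocity v = q / n_e = 14.82 / 0.24 = 61.76 m/day.
Travel time t = L / v = 2860 / 61.76 = 46.30 days.

46.3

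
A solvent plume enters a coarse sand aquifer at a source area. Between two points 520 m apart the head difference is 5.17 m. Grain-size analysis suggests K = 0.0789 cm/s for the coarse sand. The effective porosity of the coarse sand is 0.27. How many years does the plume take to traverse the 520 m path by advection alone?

Convert K: 0.0789 cm/s × 864 = 68.17 m/day.
Hydraulic gradient i = Δh / L = 5.17 / 520 = 0.009942.
Darcy flux q = K · i = 68.17 × 0.009942 = 0.6778 m/day.
Seepage velocity v = q / n_e = 0.6778 / 0.27 = 2.510 m/day.
Travel time t = L / v = 520 / 2.510 = 207.2 days = 0.5672 years.

0.567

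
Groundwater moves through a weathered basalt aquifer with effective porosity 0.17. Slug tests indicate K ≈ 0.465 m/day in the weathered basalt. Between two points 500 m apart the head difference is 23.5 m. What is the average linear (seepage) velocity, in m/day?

Hydraulic gradient i = Δh / L = 23.5 / 500 = 0.04700.
Darcy flux q = K · i = 0.4650 × 0.04700 = 0.02186 m/day.
Seepage velocity v = q / n_e = 0.02186 / 0.17 = 0.1286 m/day.

0.129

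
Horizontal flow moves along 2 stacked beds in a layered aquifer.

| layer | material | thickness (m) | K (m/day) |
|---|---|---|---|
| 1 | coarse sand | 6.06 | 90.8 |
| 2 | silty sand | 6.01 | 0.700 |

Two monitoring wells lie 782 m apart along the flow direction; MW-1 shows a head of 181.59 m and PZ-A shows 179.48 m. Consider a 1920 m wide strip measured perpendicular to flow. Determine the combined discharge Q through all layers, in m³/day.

2870

Flow is parallel to layering, so each bed carries its own Darcy discharge and the transmissivities add.
Σ(K_i·b_i) = 90.8×6.06 + 0.700×6.01 = 554.5 m²/day.
Hydraulic gradient i = (181.59 − 179.48) / 782 = 2.11 / 782 = 0.002698.
Q = Σ(K_i·b_i) · W · i = 554.5 × 1920 × 0.002698 = 2872 m³/day.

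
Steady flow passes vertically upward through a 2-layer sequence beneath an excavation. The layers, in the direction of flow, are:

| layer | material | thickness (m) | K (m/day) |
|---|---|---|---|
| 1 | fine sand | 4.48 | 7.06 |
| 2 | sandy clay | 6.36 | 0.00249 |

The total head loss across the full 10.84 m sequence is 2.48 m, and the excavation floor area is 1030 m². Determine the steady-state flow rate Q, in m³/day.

1.00

Flow is perpendicular to layering, so the layers act in series and the equivalent K is the thickness-weighted harmonic mean.
Total thickness L = 4.48 + 6.36 = 10.84 m.
Σ(b_i/K_i) = 4.48/7.06 + 6.36/0.00249 = 2555 d.
K_eq = L / Σ(b_i/K_i) = 10.84 / 2555 = 0.004243 m/day.
Q = K_eq · A · (Δh/L) = 0.004243 × 1030 × (2.48/10.84) = 0.9998 m³/day.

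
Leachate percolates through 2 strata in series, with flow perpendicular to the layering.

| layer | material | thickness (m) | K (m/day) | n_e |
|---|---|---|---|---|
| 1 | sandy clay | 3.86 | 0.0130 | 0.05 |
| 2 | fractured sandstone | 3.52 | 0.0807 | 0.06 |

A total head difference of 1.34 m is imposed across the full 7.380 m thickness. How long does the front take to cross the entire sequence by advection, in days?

With flow normal to the layers, continuity requires the same specific discharge q through every layer.
Σ(b_i/K_i) = 3.86/0.0130 + 3.52/0.0807 = 340.5 d.
q = Δh / Σ(b_i/K_i) = 1.34 / 340.5 = 0.003935 m/day.
In each layer the seepage velocity is v_i = q/n_i, so the layer transit time is t_i = b_i·n_i / q:
  layer 1 (sandy clay): t_1 = 3.86 × 0.05 / 0.003935 = 49.05 d
  layer 2 (fractured sandstone): t_2 = 3.52 × 0.06 / 0.003935 = 53.67 d
Total t = Σ t_i = 102.7 days.

103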